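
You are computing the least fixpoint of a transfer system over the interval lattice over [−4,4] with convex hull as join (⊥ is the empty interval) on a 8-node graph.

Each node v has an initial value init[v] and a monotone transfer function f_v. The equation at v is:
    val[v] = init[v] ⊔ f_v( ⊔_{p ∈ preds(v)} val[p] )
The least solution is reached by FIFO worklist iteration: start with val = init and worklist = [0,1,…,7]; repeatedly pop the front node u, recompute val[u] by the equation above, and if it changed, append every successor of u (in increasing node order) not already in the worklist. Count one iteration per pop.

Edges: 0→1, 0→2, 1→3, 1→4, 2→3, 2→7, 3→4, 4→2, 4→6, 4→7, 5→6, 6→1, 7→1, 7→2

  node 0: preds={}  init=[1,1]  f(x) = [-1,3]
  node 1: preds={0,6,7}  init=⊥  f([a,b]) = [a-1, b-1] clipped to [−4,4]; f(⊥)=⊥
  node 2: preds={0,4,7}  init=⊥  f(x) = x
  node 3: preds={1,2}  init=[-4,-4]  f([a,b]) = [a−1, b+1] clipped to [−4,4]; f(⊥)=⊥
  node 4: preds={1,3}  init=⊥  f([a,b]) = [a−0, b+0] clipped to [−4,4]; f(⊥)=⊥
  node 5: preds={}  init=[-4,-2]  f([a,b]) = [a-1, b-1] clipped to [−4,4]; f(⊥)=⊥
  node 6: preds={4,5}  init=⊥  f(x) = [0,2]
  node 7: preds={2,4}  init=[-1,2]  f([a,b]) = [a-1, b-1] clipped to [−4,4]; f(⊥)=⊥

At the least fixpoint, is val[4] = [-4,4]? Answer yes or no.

yes

Trace (13 dequeues):
  [1] u=0 | in ⊥ | out [-1,3] | prev [1,1] | push {}
  [2] u=1 | in [-1,3] | out [-2,2] | prev ⊥ | push {}
  [3] u=2 | in [-1,3] | out [-1,3] | prev ⊥ | push {}
  [4] u=3 | in [-2,3] | out [-4,4] | prev [-4,-4] | push {}
  [5] u=4 | in [-4,4] | out [-4,4] | prev ⊥ | push {2}
  [6] u=5 | in ⊥ | out [-4,-2] | ==
  [7] u=6 | in [-4,4] | out [0,2] | prev ⊥ | push {1}
  [8] u=7 | in [-4,4] | out [-4,3] | prev [-1,2] | push {}
  [9] u=2 | in [-4,4] | out [-4,4] | prev [-1,3] | push {3,7}
  [10] u=1 | in [-4,3] | out [-4,2] | prev [-2,2] | push {4}
  [11] u=3 | in [-4,4] | out [-4,4] | ==
  [12] u=7 | in [-4,4] | out [-4,3] | ==
  [13] u=4 | in [-4,4] | out [-4,4] | ==

Converged values:
  [0] [-1,3]
  [1] [-4,2]
  [2] [-4,4]
  [3] [-4,4]
  [4] [-4,4]
  [5] [-4,-2]
  [6] [0,2]
  [7] [-4,3]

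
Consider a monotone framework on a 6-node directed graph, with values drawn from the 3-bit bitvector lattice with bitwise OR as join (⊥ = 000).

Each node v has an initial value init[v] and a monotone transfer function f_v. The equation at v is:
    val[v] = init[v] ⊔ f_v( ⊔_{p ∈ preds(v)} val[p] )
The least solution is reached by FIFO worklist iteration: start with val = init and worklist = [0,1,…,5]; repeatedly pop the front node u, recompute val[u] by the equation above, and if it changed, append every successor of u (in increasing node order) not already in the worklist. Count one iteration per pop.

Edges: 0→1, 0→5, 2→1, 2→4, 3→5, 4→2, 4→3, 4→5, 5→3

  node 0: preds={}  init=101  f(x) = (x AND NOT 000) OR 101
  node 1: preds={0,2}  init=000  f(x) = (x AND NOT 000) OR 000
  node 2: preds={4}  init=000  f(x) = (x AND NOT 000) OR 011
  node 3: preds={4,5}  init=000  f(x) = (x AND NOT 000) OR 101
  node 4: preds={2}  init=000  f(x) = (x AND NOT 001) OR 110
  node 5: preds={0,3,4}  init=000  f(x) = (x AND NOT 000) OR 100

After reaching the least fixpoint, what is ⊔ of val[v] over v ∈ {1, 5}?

111

Trace (12 dequeues):
  [1] u=0 | in 000 | out 101 | ==
  [2] u=1 | in 101 | out 101 | prev 000 | push {}
  [3] u=2 | in 000 | out 011 | prev 000 | push {1}
  [4] u=3 | in 000 | out 101 | prev 000 | push {}
  [5] u=4 | in 011 | out 110 | prev 000 | push {2,3}
  [6] u=5 | in 111 | out 111 | prev 000 | push {}
  [7] u=1 | in 111 | out 111 | prev 101 | push {}
  [8] u=2 | in 110 | out 111 | prev 011 | push {1,4}
  [9] u=3 | in 111 | out 111 | prev 101 | push {5}
  [10] u=1 | in 111 | out 111 | ==
  [11] u=4 | in 111 | out 110 | ==
  [12] u=5 | in 111 | out 111 | ==

Converged values:
  [0] 101
  [1] 111
  [2] 111
  [3] 111
  [4] 110
  [5] 111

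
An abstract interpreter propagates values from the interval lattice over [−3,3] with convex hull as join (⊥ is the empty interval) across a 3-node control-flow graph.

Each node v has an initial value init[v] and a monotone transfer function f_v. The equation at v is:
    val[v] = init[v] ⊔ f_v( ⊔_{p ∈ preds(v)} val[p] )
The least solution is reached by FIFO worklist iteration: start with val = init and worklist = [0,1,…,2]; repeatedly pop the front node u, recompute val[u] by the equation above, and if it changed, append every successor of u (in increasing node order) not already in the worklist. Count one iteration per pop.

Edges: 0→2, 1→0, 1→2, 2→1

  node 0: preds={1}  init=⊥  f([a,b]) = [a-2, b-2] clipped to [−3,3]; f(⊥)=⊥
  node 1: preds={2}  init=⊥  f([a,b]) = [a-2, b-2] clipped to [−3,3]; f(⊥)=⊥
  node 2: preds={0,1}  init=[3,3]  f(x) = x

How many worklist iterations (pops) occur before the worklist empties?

Trace (11 dequeues):
  [1] u=0 | in ⊥ | out ⊥ | ==
  [2] u=1 | in [3,3] | out [1,1] | prev ⊥ | push {0}
  [3] u=2 | in [1,1] | out [1,3] | prev [3,3] | push {1}
  [4] u=0 | in [1,1] | out [-1,-1] | prev ⊥ | push {2}
  [5] u=1 | in [1,3] | out [-1,1] | prev [1,1] | push {0}
  [6] u=2 | in [-1,1] | out [-1,3] | prev [1,3] | push {1}
  [7] u=0 | in [-1,1] | out [-3,-1] | prev [-1,-1] | push {2}
  [8] u=1 | in [-1,3] | out [-3,1] | prev [-1,1] | push {0}
  [9] u=2 | in [-3,1] | out [-3,3] | prev [-1,3] | push {1}
  [10] u=0 | in [-3,1] | out [-3,-1] | ==
  [11] u=1 | in [-3,3] | out [-3,1] | ==

Converged values:
  [0] [-3,-1]
  [1] [-3,1]
  [2] [-3,3]

11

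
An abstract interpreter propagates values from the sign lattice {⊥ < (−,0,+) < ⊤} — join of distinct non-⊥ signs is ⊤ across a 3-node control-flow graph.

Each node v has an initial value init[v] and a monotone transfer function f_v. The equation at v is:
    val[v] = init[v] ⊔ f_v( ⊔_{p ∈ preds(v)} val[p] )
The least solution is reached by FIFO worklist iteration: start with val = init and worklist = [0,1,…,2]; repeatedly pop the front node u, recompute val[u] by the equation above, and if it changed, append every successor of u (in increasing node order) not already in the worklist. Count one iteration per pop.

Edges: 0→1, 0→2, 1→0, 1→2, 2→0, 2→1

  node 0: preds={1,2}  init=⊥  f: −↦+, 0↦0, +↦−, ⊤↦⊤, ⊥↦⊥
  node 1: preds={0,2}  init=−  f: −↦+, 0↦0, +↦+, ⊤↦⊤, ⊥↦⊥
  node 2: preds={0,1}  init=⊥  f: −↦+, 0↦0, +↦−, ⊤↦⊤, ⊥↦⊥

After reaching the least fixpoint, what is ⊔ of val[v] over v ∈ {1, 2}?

⊤

Worklist (6 pops):
  #1 pop 0: in=− → + (was ⊥); enqueue []
  #2 pop 1: in=+ → ⊤ (was −); enqueue [0]
  #3 pop 2: in=⊤ → ⊤ (was ⊥); enqueue [1]
  #4 pop 0: in=⊤ → ⊤ (was +); enqueue [2]
  #5 pop 1: in=⊤ → ⊤ (no change)
  #6 pop 2: in=⊤ → ⊤ (no change)

Fixpoint:
  val[0] = ⊤
  val[1] = ⊤
  val[2] = ⊤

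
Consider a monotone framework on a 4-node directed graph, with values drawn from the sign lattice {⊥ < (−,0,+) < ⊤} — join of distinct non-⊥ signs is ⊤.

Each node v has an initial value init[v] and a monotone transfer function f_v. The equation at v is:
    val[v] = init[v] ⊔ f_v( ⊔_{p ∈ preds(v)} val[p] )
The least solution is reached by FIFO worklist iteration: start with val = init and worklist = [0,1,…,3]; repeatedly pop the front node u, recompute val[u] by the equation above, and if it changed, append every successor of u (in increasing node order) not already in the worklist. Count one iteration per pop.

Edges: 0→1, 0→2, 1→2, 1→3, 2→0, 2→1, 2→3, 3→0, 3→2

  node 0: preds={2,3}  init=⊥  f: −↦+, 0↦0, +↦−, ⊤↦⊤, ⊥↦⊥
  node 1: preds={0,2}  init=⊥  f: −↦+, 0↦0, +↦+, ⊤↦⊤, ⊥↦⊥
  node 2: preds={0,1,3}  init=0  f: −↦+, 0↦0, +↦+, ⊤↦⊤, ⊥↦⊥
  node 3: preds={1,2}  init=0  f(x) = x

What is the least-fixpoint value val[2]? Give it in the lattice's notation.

Worklist (4 pops):
  #1 pop 0: in=0 → 0 (was ⊥); enqueue []
  #2 pop 1: in=0 → 0 (was ⊥); enqueue []
  #3 pop 2: in=0 → 0 (no change)
  #4 pop 3: in=0 → 0 (no change)

Fixpoint:
  val[0] = 0
  val[1] = 0
  val[2] = 0
  val[3] = 0

0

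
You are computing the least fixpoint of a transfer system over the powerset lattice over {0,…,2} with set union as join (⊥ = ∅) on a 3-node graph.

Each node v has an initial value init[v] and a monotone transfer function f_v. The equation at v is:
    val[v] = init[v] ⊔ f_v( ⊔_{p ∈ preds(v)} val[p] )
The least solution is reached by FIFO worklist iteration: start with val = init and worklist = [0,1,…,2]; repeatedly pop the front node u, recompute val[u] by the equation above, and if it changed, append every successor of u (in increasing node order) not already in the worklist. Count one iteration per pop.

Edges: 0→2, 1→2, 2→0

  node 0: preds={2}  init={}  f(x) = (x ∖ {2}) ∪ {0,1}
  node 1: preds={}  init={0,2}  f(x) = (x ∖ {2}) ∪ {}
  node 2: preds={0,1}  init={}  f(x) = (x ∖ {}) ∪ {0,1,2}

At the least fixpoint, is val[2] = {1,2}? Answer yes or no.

no

Trace (4 dequeues):
  [1] u=0 | in {} | out {0,1} | prev {} | push {}
  [2] u=1 | in {} | out {0,2} | ==
  [3] u=2 | in {0,1,2} | out {0,1,2} | prev {} | push {0}
  [4] u=0 | in {0,1,2} | out {0,1} | ==

Converged values:
  [0] {0,1}
  [1] {0,2}
  [2] {0,1,2}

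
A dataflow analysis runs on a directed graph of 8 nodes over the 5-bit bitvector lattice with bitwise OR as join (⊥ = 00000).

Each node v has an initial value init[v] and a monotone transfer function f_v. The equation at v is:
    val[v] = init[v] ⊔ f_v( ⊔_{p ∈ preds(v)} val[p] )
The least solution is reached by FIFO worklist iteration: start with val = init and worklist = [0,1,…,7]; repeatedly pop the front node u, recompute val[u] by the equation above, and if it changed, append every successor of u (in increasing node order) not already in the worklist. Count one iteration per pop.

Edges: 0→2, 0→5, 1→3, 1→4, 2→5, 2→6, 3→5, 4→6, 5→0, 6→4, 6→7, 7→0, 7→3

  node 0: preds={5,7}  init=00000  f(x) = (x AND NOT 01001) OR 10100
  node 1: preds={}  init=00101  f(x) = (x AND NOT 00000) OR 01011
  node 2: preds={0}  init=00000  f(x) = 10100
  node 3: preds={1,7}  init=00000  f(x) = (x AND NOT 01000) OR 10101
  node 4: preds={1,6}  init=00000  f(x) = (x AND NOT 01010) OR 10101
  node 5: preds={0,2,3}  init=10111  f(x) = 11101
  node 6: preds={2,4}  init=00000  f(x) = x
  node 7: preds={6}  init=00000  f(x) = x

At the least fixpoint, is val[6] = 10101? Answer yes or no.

yes

Worklist (11 pops):
  #1 pop 0: in=10111 → 10110 (was 00000); enqueue []
  #2 pop 1: in=00000 → 01111 (was 00101); enqueue []
  #3 pop 2: in=10110 → 10100 (was 00000); enqueue []
  #4 pop 3: in=01111 → 10111 (was 00000); enqueue []
  #5 pop 4: in=01111 → 10101 (was 00000); enqueue []
  #6 pop 5: in=10111 → 11111 (was 10111); enqueue [0]
  #7 pop 6: in=10101 → 10101 (was 00000); enqueue [4]
  #8 pop 7: in=10101 → 10101 (was 00000); enqueue [3]
  #9 pop 0: in=11111 → 10110 (no change)
  #10 pop 4: in=11111 → 10101 (no change)
  #11 pop 3: in=11111 → 10111 (no change)

Fixpoint:
  val[0] = 10110
  val[1] = 01111
  val[2] = 10100
  val[3] = 10111
  val[4] = 10101
  val[5] = 11111
  val[6] = 10101
  val[7] = 10101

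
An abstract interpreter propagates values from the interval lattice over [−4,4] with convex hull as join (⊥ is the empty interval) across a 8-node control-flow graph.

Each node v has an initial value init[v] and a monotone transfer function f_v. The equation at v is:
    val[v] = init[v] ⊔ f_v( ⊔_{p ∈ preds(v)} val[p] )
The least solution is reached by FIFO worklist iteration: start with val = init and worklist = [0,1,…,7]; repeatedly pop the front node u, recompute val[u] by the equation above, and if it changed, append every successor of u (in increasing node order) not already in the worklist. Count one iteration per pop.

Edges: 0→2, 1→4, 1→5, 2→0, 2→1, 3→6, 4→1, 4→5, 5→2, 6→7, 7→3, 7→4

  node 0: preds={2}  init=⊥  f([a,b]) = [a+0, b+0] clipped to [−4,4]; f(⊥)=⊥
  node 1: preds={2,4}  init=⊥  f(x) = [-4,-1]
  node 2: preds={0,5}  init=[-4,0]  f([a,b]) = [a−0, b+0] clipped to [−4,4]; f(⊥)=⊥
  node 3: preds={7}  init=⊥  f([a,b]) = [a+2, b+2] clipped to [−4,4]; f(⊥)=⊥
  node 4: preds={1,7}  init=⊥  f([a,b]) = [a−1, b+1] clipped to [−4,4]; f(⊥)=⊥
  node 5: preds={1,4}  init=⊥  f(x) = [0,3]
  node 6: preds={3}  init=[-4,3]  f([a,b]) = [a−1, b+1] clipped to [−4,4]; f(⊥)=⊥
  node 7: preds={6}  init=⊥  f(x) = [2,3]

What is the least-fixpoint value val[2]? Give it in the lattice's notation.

[-4,3]

Trace (18 dequeues):
  [1] u=0 | in [-4,0] | out [-4,0] | prev ⊥ | push {}
  [2] u=1 | in [-4,0] | out [-4,-1] | prev ⊥ | push {}
  [3] u=2 | in [-4,0] | out [-4,0] | ==
  [4] u=3 | in ⊥ | out ⊥ | ==
  [5] u=4 | in [-4,-1] | out [-4,0] | prev ⊥ | push {1}
  [6] u=5 | in [-4,0] | out [0,3] | prev ⊥ | push {2}
  [7] u=6 | in ⊥ | out [-4,3] | ==
  [8] u=7 | in [-4,3] | out [2,3] | prev ⊥ | push {3,4}
  [9] u=1 | in [-4,0] | out [-4,-1] | ==
  [10] u=2 | in [-4,3] | out [-4,3] | prev [-4,0] | push {0,1}
  [11] u=3 | in [2,3] | out [4,4] | prev ⊥ | push {6}
  [12] u=4 | in [-4,3] | out [-4,4] | prev [-4,0] | push {5}
  [13] u=0 | in [-4,3] | out [-4,3] | prev [-4,0] | push {2}
  [14] u=1 | in [-4,4] | out [-4,-1] | ==
  [15] u=6 | in [4,4] | out [-4,4] | prev [-4,3] | push {7}
  [16] u=5 | in [-4,4] | out [0,3] | ==
  [17] u=2 | in [-4,3] | out [-4,3] | ==
  [18] u=7 | in [-4,4] | out [2,3] | ==

Converged values:
  [0] [-4,3]
  [1] [-4,-1]
  [2] [-4,3]
  [3] [4,4]
  [4] [-4,4]
  [5] [0,3]
  [6] [-4,4]
  [7] [2,3]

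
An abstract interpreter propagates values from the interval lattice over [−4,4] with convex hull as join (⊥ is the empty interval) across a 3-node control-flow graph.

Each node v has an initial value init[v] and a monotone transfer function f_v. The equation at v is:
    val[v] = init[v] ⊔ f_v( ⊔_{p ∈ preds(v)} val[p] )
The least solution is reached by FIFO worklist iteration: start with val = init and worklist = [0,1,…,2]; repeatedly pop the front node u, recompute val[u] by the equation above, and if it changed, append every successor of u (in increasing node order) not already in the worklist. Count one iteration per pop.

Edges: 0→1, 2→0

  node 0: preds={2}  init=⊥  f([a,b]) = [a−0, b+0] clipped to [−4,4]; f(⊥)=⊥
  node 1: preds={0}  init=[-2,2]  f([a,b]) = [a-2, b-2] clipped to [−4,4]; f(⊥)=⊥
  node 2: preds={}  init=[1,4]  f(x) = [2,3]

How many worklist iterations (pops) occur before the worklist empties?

3

Trace (3 dequeues):
  [1] u=0 | in [1,4] | out [1,4] | prev ⊥ | push {}
  [2] u=1 | in [1,4] | out [-2,2] | ==
  [3] u=2 | in ⊥ | out [1,4] | ==

Converged values:
  [0] [1,4]
  [1] [-2,2]
  [2] [1,4]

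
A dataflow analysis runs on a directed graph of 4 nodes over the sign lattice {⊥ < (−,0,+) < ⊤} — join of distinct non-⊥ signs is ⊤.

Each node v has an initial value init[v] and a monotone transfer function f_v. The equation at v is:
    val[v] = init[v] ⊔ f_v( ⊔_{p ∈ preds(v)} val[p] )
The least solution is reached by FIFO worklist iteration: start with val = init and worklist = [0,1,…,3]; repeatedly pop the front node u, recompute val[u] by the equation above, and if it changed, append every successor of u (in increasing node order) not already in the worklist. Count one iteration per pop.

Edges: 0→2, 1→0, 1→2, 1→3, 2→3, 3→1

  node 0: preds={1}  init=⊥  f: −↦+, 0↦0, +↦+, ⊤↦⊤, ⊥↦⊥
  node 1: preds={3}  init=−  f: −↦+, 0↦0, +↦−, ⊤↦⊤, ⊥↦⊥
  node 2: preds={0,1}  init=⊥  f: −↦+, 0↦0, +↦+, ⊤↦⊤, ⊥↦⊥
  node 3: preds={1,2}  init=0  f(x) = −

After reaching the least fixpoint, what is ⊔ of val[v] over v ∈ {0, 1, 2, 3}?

Iteration log — 7 steps:
  step 1. node 0  ⊔preds=−  new=+  old=⊥  +wl: 
  step 2. node 1  ⊔preds=0  new=⊤  old=−  +wl: 0
  step 3. node 2  ⊔preds=⊤  new=⊤  old=⊥  +wl: 
  step 4. node 3  ⊔preds=⊤  new=⊤  old=0  +wl: 1
  step 5. node 0  ⊔preds=⊤  new=⊤  old=+  +wl: 2
  step 6. node 1  ⊔preds=⊤  new=⊤  stable
  step 7. node 2  ⊔preds=⊤  new=⊤  stable

Least fixpoint reached:
  node 0: ⊤
  node 1: ⊤
  node 2: ⊤
  node 3: ⊤

⊤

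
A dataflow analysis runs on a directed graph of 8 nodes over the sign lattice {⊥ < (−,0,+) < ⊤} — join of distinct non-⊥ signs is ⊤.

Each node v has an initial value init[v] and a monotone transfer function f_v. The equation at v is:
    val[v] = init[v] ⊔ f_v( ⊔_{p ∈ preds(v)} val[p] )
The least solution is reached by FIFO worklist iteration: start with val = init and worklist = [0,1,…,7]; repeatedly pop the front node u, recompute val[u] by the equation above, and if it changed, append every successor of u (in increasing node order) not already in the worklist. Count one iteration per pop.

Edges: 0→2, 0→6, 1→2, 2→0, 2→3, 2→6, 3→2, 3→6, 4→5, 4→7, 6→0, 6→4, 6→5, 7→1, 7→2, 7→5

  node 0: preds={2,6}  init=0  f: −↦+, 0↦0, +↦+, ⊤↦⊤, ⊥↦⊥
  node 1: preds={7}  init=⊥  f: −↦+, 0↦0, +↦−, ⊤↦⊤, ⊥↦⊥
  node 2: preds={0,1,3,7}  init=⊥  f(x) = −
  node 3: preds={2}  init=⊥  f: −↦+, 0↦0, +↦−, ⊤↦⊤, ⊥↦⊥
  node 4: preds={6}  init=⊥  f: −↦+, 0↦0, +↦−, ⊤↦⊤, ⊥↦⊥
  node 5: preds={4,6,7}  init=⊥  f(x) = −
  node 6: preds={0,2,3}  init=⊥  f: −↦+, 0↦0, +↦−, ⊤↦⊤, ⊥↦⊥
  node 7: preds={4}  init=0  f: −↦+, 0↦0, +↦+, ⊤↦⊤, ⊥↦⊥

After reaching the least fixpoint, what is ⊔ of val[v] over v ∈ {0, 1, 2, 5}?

⊤

Iteration log — 17 steps:
  step 1. node 0  ⊔preds=⊥  new=0  stable
  step 2. node 1  ⊔preds=0  new=0  old=⊥  +wl: 
  step 3. node 2  ⊔preds=0  new=−  old=⊥  +wl: 0
  step 4. node 3  ⊔preds=−  new=+  old=⊥  +wl: 2
  step 5. node 4  ⊔preds=⊥  new=⊥  stable
  step 6. node 5  ⊔preds=0  new=−  old=⊥  +wl: 
  step 7. node 6  ⊔preds=⊤  new=⊤  old=⊥  +wl: 4,5
  step 8. node 7  ⊔preds=⊥  new=0  stable
  step 9. node 0  ⊔preds=⊤  new=⊤  old=0  +wl: 6
  step 10. node 2  ⊔preds=⊤  new=−  stable
  step 11. node 4  ⊔preds=⊤  new=⊤  old=⊥  +wl: 7
  step 12. node 5  ⊔preds=⊤  new=−  stable
  step 13. node 6  ⊔preds=⊤  new=⊤  stable
  step 14. node 7  ⊔preds=⊤  new=⊤  old=0  +wl: 1,2,5
  step 15. node 1  ⊔preds=⊤  new=⊤  old=0  +wl: 
  step 16. node 2  ⊔preds=⊤  new=−  stable
  step 17. node 5  ⊔preds=⊤  new=−  stable

Least fixpoint reached:
  node 0: ⊤
  node 1: ⊤
  node 2: −
  node 3: +
  node 4: ⊤
  node 5: −
  node 6: ⊤
  node 7: ⊤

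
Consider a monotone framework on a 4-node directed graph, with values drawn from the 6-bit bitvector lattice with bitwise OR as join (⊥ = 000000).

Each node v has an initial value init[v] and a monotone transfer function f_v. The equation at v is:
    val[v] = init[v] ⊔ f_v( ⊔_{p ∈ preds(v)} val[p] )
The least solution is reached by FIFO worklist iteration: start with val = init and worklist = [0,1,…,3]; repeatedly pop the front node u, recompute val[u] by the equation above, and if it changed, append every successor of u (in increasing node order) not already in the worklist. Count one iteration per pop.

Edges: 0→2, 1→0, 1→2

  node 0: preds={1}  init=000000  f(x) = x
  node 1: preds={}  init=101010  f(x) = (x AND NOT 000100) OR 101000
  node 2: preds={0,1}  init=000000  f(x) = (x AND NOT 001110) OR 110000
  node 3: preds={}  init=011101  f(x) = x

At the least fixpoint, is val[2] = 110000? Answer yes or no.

Iteration log — 4 steps:
  step 1. node 0  ⊔preds=101010  new=101010  old=000000  +wl: 
  step 2. node 1  ⊔preds=000000  new=101010  stable
  step 3. node 2  ⊔preds=101010  new=110000  old=000000  +wl: 
  step 4. node 3  ⊔preds=000000  new=011101  stable

Least fixpoint reached:
  node 0: 101010
  node 1: 101010
  node 2: 110000
  node 3: 011101

yes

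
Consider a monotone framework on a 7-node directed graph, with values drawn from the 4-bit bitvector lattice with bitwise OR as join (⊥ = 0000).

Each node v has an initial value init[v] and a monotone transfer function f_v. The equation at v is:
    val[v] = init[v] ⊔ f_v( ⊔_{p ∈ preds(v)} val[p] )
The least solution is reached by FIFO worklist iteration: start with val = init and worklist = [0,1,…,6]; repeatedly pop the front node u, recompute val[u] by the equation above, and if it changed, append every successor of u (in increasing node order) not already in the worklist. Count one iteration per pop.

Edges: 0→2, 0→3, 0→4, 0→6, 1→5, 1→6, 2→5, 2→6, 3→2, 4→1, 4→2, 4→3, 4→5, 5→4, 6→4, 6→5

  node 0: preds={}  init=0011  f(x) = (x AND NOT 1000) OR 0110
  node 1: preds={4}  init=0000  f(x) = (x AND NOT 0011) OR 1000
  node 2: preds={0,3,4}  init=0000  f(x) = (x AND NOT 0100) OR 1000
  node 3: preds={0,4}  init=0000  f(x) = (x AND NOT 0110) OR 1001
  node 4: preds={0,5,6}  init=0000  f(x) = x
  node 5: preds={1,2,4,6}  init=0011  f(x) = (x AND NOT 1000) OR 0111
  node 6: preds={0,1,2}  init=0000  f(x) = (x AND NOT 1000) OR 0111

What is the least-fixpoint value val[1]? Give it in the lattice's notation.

Worklist (13 pops):
  #1 pop 0: in=0000 → 0111 (was 0011); enqueue []
  #2 pop 1: in=0000 → 1000 (was 0000); enqueue []
  #3 pop 2: in=0111 → 1011 (was 0000); enqueue []
  #4 pop 3: in=0111 → 1001 (was 0000); enqueue [2]
  #5 pop 4: in=0111 → 0111 (was 0000); enqueue [1,3]
  #6 pop 5: in=1111 → 0111 (was 0011); enqueue [4]
  #7 pop 6: in=1111 → 0111 (was 0000); enqueue [5]
  #8 pop 2: in=1111 → 1011 (no change)
  #9 pop 1: in=0111 → 1100 (was 1000); enqueue [6]
  #10 pop 3: in=0111 → 1001 (no change)
  #11 pop 4: in=0111 → 0111 (no change)
  #12 pop 5: in=1111 → 0111 (no change)
  #13 pop 6: in=1111 → 0111 (no change)

Fixpoint:
  val[0] = 0111
  val[1] = 1100
  val[2] = 1011
  val[3] = 1001
  val[4] = 0111
  val[5] = 0111
  val[6] = 0111

1100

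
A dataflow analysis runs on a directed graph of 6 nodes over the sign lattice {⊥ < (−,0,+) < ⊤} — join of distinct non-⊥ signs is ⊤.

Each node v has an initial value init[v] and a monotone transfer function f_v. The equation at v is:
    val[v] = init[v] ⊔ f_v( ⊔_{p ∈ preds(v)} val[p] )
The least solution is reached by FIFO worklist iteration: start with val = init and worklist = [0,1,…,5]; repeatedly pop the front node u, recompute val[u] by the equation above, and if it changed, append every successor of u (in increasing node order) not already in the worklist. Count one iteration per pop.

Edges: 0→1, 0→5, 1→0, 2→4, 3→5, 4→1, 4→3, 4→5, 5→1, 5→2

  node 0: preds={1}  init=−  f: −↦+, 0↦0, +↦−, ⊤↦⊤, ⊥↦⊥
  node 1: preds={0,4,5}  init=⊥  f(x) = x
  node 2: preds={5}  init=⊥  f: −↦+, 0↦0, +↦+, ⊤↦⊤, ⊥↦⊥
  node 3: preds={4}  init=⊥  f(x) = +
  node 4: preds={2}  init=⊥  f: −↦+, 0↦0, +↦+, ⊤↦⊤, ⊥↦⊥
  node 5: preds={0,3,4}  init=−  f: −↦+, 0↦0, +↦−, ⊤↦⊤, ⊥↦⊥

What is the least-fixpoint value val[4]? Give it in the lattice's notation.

⊤

Worklist (16 pops):
  #1 pop 0: in=⊥ → − (no change)
  #2 pop 1: in=− → − (was ⊥); enqueue [0]
  #3 pop 2: in=− → + (was ⊥); enqueue []
  #4 pop 3: in=⊥ → + (was ⊥); enqueue []
  #5 pop 4: in=+ → + (was ⊥); enqueue [1,3]
  #6 pop 5: in=⊤ → ⊤ (was −); enqueue [2]
  #7 pop 0: in=− → ⊤ (was −); enqueue [5]
  #8 pop 1: in=⊤ → ⊤ (was −); enqueue [0]
  #9 pop 3: in=+ → + (no change)
  #10 pop 2: in=⊤ → ⊤ (was +); enqueue [4]
  #11 pop 5: in=⊤ → ⊤ (no change)
  #12 pop 0: in=⊤ → ⊤ (no change)
  #13 pop 4: in=⊤ → ⊤ (was +); enqueue [1,3,5]
  #14 pop 1: in=⊤ → ⊤ (no change)
  #15 pop 3: in=⊤ → + (no change)
  #16 pop 5: in=⊤ → ⊤ (no change)

Fixpoint:
  val[0] = ⊤
  val[1] = ⊤
  val[2] = ⊤
  val[3] = +
  val[4] = ⊤
  val[5] = ⊤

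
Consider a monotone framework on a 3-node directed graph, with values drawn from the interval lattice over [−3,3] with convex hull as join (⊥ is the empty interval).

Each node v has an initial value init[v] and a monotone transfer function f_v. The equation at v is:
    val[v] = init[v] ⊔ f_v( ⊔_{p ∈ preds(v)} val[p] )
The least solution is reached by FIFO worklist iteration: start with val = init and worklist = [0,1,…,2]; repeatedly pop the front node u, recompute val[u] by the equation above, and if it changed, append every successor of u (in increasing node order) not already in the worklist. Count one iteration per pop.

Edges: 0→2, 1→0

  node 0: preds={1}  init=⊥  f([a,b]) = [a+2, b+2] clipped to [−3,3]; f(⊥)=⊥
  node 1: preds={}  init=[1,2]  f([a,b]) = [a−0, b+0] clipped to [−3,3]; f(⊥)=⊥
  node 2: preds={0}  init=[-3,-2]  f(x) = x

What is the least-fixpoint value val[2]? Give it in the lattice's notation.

Trace (3 dequeues):
  [1] u=0 | in [1,2] | out [3,3] | prev ⊥ | push {}
  [2] u=1 | in ⊥ | out [1,2] | ==
  [3] u=2 | in [3,3] | out [-3,3] | prev [-3,-2] | push {}

Converged values:
  [0] [3,3]
  [1] [1,2]
  [2] [-3,3]

[-3,3]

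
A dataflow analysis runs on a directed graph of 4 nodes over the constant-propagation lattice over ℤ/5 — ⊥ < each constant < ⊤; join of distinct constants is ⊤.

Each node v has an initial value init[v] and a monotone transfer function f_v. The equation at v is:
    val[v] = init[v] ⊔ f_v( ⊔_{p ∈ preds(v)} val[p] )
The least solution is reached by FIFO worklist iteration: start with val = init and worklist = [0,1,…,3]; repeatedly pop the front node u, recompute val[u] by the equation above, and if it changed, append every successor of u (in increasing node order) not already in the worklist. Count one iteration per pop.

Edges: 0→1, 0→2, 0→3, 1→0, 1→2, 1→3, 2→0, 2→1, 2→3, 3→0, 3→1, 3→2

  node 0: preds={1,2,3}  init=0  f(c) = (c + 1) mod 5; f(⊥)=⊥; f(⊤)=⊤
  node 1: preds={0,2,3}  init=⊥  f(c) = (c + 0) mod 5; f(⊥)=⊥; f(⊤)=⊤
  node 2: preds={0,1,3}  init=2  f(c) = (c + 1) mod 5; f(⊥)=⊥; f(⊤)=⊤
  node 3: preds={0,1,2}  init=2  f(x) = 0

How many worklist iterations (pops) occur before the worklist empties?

7

Iteration log — 7 steps:
  step 1. node 0  ⊔preds=2  new=⊤  old=0  +wl: 
  step 2. node 1  ⊔preds=⊤  new=⊤  old=⊥  +wl: 0
  step 3. node 2  ⊔preds=⊤  new=⊤  old=2  +wl: 1
  step 4. node 3  ⊔preds=⊤  new=⊤  old=2  +wl: 2
  step 5. node 0  ⊔preds=⊤  new=⊤  stable
  step 6. node 1  ⊔preds=⊤  new=⊤  stable
  step 7. node 2  ⊔preds=⊤  new=⊤  stable

Least fixpoint reached:
  node 0: ⊤
  node 1: ⊤
  node 2: ⊤
  node 3: ⊤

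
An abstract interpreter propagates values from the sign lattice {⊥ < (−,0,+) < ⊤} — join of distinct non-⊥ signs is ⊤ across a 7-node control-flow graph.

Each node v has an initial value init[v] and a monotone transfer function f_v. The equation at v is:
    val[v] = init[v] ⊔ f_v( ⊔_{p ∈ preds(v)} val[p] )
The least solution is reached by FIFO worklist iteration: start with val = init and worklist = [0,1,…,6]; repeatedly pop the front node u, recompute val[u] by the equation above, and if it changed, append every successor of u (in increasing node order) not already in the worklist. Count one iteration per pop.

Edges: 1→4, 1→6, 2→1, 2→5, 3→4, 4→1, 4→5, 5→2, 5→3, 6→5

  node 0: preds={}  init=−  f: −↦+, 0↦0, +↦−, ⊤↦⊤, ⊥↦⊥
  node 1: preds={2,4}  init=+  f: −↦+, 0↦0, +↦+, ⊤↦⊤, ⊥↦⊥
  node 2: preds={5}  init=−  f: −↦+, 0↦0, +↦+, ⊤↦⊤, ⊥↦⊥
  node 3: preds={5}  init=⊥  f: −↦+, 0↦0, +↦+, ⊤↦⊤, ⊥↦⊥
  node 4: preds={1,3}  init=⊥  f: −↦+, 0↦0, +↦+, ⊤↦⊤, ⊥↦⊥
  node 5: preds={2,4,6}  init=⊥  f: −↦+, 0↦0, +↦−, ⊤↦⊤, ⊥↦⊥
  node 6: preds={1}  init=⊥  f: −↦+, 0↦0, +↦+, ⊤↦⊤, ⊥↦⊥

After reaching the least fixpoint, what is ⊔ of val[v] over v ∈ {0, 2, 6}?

⊤

Trace (15 dequeues):
  [1] u=0 | in ⊥ | out − | ==
  [2] u=1 | in − | out + | ==
  [3] u=2 | in ⊥ | out − | ==
  [4] u=3 | in ⊥ | out ⊥ | ==
  [5] u=4 | in + | out + | prev ⊥ | push {1}
  [6] u=5 | in ⊤ | out ⊤ | prev ⊥ | push {2,3}
  [7] u=6 | in + | out + | prev ⊥ | push {5}
  [8] u=1 | in ⊤ | out ⊤ | prev + | push {4,6}
  [9] u=2 | in ⊤ | out ⊤ | prev − | push {1}
  [10] u=3 | in ⊤ | out ⊤ | prev ⊥ | push {}
  [11] u=5 | in ⊤ | out ⊤ | ==
  [12] u=4 | in ⊤ | out ⊤ | prev + | push {5}
  [13] u=6 | in ⊤ | out ⊤ | prev + | push {}
  [14] u=1 | in ⊤ | out ⊤ | ==
  [15] u=5 | in ⊤ | out ⊤ | ==

Converged values:
  [0] −
  [1] ⊤
  [2] ⊤
  [3] ⊤
  [4] ⊤
  [5] ⊤
  [6] ⊤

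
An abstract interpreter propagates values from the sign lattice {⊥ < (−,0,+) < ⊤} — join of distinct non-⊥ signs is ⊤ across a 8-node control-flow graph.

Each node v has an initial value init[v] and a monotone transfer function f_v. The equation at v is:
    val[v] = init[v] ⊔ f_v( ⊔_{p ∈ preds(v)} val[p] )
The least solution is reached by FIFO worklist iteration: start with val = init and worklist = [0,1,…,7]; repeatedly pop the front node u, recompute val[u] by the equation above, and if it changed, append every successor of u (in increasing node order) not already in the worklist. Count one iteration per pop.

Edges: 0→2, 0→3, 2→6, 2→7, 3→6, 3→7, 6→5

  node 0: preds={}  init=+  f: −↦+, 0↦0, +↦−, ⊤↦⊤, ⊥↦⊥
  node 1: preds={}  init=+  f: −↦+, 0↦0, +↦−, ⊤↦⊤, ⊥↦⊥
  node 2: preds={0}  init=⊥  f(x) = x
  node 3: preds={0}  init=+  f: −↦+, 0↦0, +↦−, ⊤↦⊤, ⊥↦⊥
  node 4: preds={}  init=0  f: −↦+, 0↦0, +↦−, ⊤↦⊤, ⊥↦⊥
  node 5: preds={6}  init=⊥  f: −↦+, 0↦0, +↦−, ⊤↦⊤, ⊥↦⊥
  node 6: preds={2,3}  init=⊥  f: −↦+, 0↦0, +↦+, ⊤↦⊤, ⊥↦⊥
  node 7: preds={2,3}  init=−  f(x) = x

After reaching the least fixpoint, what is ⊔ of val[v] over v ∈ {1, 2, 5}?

⊤

Worklist (9 pops):
  #1 pop 0: in=⊥ → + (no change)
  #2 pop 1: in=⊥ → + (no change)
  #3 pop 2: in=+ → + (was ⊥); enqueue []
  #4 pop 3: in=+ → ⊤ (was +); enqueue []
  #5 pop 4: in=⊥ → 0 (no change)
  #6 pop 5: in=⊥ → ⊥ (no change)
  #7 pop 6: in=⊤ → ⊤ (was ⊥); enqueue [5]
  #8 pop 7: in=⊤ → ⊤ (was −); enqueue []
  #9 pop 5: in=⊤ → ⊤ (was ⊥); enqueue []

Fixpoint:
  val[0] = +
  val[1] = +
  val[2] = +
  val[3] = ⊤
  val[4] = 0
  val[5] = ⊤
  val[6] = ⊤
  val[7] = ⊤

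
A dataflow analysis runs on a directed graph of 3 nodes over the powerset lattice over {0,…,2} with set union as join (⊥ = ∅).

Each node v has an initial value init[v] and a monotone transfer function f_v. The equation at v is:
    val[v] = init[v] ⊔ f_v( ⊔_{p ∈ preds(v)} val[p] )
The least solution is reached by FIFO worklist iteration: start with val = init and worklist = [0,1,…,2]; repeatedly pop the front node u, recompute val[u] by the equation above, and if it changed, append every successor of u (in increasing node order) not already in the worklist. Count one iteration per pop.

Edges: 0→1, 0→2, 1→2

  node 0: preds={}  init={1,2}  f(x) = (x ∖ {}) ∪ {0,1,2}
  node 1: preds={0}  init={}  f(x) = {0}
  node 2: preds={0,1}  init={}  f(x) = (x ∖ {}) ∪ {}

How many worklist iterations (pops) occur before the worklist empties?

3

Trace (3 dequeues):
  [1] u=0 | in {} | out {0,1,2} | prev {1,2} | push {}
  [2] u=1 | in {0,1,2} | out {0} | prev {} | push {}
  [3] u=2 | in {0,1,2} | out {0,1,2} | prev {} | push {}

Converged values:
  [0] {0,1,2}
  [1] {0}
  [2] {0,1,2}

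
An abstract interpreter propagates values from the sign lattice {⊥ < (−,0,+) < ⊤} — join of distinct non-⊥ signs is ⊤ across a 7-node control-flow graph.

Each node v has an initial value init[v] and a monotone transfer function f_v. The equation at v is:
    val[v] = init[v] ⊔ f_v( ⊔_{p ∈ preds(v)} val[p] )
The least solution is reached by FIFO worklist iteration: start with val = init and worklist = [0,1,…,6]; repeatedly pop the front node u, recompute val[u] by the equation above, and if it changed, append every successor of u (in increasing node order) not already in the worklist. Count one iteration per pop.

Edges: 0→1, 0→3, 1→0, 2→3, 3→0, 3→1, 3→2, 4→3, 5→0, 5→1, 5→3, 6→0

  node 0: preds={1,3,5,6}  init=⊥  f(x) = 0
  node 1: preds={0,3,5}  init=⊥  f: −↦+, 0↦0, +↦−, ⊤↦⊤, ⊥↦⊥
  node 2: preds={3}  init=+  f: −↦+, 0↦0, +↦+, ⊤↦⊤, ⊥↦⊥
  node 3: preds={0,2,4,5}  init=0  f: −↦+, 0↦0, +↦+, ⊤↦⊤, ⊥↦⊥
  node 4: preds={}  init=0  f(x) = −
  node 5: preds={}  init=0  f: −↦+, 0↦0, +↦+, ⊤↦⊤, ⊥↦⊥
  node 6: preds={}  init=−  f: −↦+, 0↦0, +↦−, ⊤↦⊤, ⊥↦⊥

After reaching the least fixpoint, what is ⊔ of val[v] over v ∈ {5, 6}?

⊤

Trace (12 dequeues):
  [1] u=0 | in ⊤ | out 0 | prev ⊥ | push {}
  [2] u=1 | in 0 | out 0 | prev ⊥ | push {0}
  [3] u=2 | in 0 | out ⊤ | prev + | push {}
  [4] u=3 | in ⊤ | out ⊤ | prev 0 | push {1,2}
  [5] u=4 | in ⊥ | out ⊤ | prev 0 | push {3}
  [6] u=5 | in ⊥ | out 0 | ==
  [7] u=6 | in ⊥ | out − | ==
  [8] u=0 | in ⊤ | out 0 | ==
  [9] u=1 | in ⊤ | out ⊤ | prev 0 | push {0}
  [10] u=2 | in ⊤ | out ⊤ | ==
  [11] u=3 | in ⊤ | out ⊤ | ==
  [12] u=0 | in ⊤ | out 0 | ==

Converged values:
  [0] 0
  [1] ⊤
  [2] ⊤
  [3] ⊤
  [4] ⊤
  [5] 0
  [6] −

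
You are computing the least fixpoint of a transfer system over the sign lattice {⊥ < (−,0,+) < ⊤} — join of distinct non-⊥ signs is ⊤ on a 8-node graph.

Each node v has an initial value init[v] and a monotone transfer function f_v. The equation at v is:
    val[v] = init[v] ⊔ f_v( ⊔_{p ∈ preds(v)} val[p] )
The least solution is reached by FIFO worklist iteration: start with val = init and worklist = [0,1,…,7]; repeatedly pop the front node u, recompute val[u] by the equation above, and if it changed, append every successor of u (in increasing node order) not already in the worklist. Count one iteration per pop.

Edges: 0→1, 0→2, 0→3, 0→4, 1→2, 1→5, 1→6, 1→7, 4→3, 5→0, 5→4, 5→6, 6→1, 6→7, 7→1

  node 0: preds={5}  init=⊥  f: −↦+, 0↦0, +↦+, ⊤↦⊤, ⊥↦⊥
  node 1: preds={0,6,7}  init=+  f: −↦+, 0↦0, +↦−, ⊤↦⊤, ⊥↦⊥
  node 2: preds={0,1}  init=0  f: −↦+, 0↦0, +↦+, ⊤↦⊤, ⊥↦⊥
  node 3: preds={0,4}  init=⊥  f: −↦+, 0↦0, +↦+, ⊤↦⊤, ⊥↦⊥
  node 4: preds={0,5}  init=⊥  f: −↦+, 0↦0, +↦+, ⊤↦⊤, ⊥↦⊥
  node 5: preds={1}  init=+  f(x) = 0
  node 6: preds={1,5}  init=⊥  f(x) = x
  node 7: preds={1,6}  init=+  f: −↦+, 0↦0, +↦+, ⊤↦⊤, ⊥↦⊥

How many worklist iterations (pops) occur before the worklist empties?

Worklist (14 pops):
  #1 pop 0: in=+ → + (was ⊥); enqueue []
  #2 pop 1: in=+ → ⊤ (was +); enqueue []
  #3 pop 2: in=⊤ → ⊤ (was 0); enqueue []
  #4 pop 3: in=+ → + (was ⊥); enqueue []
  #5 pop 4: in=+ → + (was ⊥); enqueue [3]
  #6 pop 5: in=⊤ → ⊤ (was +); enqueue [0,4]
  #7 pop 6: in=⊤ → ⊤ (was ⊥); enqueue [1]
  #8 pop 7: in=⊤ → ⊤ (was +); enqueue []
  #9 pop 3: in=+ → + (no change)
  #10 pop 0: in=⊤ → ⊤ (was +); enqueue [2,3]
  #11 pop 4: in=⊤ → ⊤ (was +); enqueue []
  #12 pop 1: in=⊤ → ⊤ (no change)
  #13 pop 2: in=⊤ → ⊤ (no change)
  #14 pop 3: in=⊤ → ⊤ (was +); enqueue []

Fixpoint:
  val[0] = ⊤
  val[1] = ⊤
  val[2] = ⊤
  val[3] = ⊤
  val[4] = ⊤
  val[5] = ⊤
  val[6] = ⊤
  val[7] = ⊤

14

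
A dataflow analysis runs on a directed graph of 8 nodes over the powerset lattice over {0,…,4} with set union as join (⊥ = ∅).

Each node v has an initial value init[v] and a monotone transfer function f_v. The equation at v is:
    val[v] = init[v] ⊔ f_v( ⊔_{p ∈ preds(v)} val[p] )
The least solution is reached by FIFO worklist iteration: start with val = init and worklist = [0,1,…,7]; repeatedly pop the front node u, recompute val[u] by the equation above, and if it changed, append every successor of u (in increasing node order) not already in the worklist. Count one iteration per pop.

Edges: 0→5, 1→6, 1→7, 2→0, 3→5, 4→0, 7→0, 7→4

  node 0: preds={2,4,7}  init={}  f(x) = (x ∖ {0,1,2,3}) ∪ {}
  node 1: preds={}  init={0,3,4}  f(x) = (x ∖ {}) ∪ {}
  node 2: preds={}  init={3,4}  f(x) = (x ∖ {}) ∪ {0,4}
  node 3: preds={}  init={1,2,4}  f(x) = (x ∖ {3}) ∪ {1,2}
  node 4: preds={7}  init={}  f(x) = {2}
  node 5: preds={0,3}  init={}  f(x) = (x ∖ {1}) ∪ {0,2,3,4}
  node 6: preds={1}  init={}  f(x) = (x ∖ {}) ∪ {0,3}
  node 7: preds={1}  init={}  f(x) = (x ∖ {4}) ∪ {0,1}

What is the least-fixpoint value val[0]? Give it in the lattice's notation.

{4}

Worklist (10 pops):
  #1 pop 0: in={3,4} → {4} (was {}); enqueue []
  #2 pop 1: in={} → {0,3,4} (no change)
  #3 pop 2: in={} → {0,3,4} (was {3,4}); enqueue [0]
  #4 pop 3: in={} → {1,2,4} (no change)
  #5 pop 4: in={} → {2} (was {}); enqueue []
  #6 pop 5: in={1,2,4} → {0,2,3,4} (was {}); enqueue []
  #7 pop 6: in={0,3,4} → {0,3,4} (was {}); enqueue []
  #8 pop 7: in={0,3,4} → {0,1,3} (was {}); enqueue [4]
  #9 pop 0: in={0,1,2,3,4} → {4} (no change)
  #10 pop 4: in={0,1,3} → {2} (no change)

Fixpoint:
  val[0] = {4}
  val[1] = {0,3,4}
  val[2] = {0,3,4}
  val[3] = {1,2,4}
  val[4] = {2}
  val[5] = {0,2,3,4}
  val[6] = {0,3,4}
  val[7] = {0,1,3}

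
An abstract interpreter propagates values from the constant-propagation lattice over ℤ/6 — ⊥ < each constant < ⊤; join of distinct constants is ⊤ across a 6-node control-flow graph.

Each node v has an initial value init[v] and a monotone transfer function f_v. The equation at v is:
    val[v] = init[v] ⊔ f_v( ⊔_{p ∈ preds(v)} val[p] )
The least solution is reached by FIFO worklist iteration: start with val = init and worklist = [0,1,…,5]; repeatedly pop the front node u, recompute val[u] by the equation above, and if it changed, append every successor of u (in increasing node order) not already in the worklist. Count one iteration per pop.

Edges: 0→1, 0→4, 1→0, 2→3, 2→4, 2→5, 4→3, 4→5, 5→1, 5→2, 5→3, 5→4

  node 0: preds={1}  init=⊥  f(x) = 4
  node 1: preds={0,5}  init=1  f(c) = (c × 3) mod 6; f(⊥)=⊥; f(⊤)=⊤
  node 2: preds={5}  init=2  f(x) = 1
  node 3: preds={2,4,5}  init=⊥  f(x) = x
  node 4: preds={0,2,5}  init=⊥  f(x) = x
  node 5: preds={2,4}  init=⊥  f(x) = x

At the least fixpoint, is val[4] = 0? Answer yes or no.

no

Worklist (11 pops):
  #1 pop 0: in=1 → 4 (was ⊥); enqueue []
  #2 pop 1: in=4 → ⊤ (was 1); enqueue [0]
  #3 pop 2: in=⊥ → ⊤ (was 2); enqueue []
  #4 pop 3: in=⊤ → ⊤ (was ⊥); enqueue []
  #5 pop 4: in=⊤ → ⊤ (was ⊥); enqueue [3]
  #6 pop 5: in=⊤ → ⊤ (was ⊥); enqueue [1,2,4]
  #7 pop 0: in=⊤ → 4 (no change)
  #8 pop 3: in=⊤ → ⊤ (no change)
  #9 pop 1: in=⊤ → ⊤ (no change)
  #10 pop 2: in=⊤ → ⊤ (no change)
  #11 pop 4: in=⊤ → ⊤ (no change)

Fixpoint:
  val[0] = 4
  val[1] = ⊤
  val[2] = ⊤
  val[3] = ⊤
  val[4] = ⊤
  val[5] = ⊤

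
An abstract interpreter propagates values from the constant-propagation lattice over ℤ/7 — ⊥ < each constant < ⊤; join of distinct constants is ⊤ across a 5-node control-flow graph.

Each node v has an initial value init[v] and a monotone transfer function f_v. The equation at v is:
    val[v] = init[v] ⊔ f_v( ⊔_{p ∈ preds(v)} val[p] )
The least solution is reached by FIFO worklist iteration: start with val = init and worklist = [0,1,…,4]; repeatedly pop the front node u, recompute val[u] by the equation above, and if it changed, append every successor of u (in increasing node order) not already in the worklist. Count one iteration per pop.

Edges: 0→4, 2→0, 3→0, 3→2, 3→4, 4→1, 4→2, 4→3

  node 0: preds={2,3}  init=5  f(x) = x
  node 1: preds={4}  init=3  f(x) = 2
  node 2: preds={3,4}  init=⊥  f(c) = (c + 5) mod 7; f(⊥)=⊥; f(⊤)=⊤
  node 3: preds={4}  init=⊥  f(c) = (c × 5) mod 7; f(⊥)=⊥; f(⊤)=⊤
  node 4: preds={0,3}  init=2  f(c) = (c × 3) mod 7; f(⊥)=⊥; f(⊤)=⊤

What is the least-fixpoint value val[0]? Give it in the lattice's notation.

Iteration log — 12 steps:
  step 1. node 0  ⊔preds=⊥  new=5  stable
  step 2. node 1  ⊔preds=2  new=⊤  old=3  +wl: 
  step 3. node 2  ⊔preds=2  new=0  old=⊥  +wl: 0
  step 4. node 3  ⊔preds=2  new=3  old=⊥  +wl: 2
  step 5. node 4  ⊔preds=⊤  new=⊤  old=2  +wl: 1,3
  step 6. node 0  ⊔preds=⊤  new=⊤  old=5  +wl: 4
  step 7. node 2  ⊔preds=⊤  new=⊤  old=0  +wl: 0
  step 8. node 1  ⊔preds=⊤  new=⊤  stable
  step 9. node 3  ⊔preds=⊤  new=⊤  old=3  +wl: 2
  step 10. node 4  ⊔preds=⊤  new=⊤  stable
  step 11. node 0  ⊔preds=⊤  new=⊤  stable
  step 12. node 2  ⊔preds=⊤  new=⊤  stable

Least fixpoint reached:
  node 0: ⊤
  node 1: ⊤
  node 2: ⊤
  node 3: ⊤
  node 4: ⊤

⊤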